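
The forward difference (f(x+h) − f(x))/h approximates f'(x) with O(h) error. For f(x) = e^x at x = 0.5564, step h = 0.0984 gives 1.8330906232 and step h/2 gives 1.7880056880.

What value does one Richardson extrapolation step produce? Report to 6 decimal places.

Leading term ∝ h^1; use weight 2 = 2^1.
2×1.7880056880 − 1.8330906232 = 1.7429207528
R = 1.7429207528/1 = 1.7429207528
Gap between inputs: 4.508e-02; correction applied: −0.0450849352.

1.742921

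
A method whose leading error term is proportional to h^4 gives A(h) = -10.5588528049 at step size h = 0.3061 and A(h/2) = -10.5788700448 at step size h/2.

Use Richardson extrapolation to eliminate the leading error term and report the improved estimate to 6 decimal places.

r = 4, so 2^r = 16.
2^4 × A(h/2) = -169.2619207168; minus A(h) gives -158.7030679119.
Extrapolated: (-158.7030679119) / 15 = -10.5802045275

-10.580205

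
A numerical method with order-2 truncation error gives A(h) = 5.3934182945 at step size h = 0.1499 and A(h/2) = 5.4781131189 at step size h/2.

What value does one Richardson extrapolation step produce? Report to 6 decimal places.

5.506345

Order 2 gives 2^r = 4 and 2^r − 1 = 3.
4 × 5.4781131189 = 21.9124524756; subtract 5.3934182945 → 16.5190341811
16.5190341811 ÷ 3 = 5.5063447270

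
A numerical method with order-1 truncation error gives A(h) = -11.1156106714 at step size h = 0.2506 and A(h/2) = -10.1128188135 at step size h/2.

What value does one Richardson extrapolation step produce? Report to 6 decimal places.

-9.110027

The method has order 1: 2^1 = 2.
2×(-10.1128188135) = -20.2256376270; subtract (-11.1156106714) → -9.1100269556
(2×(-10.1128188135) − (-11.1156106714))/(2 − 1) = -9.1100269556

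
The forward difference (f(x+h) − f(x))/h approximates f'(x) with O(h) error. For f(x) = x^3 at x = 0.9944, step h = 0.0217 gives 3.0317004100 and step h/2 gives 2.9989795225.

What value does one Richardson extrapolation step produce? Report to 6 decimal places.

Leading term ∝ h^1; use weight 2 = 2^1.
Top: 2(2.9989795225) − (3.0317004100) = 2.9662586350
Divide by 2^1 − 1 = 1.
R = 2.9662586350/1 = 2.9662586350
Correction |R − A(h/2)| = 3.272e-02; gap |A(h/2) − A(h)| = 3.272e-02.

2.966259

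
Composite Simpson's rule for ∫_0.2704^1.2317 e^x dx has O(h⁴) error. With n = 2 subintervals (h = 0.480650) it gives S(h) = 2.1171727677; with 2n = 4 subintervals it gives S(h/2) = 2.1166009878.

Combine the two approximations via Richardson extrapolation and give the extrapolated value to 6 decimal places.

2.116563

r = 4, so 2^r = 16.
Top: 16(2.1166009878) − (2.1171727677) = 31.7484430371
31.7484430371 ÷ 15 = 2.1165628691
Gap between inputs: 5.718e-04; correction applied: −0.0000381187.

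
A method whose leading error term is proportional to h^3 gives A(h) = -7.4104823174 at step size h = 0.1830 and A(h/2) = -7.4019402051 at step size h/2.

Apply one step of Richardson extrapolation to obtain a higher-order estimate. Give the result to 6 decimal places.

The method has order 3: 2^3 = 8.
8·(-7.4019402051) − (-7.4104823174) = -51.8050393234
Denominator 8 − 1 = 7.
Result: -7.4007199033

-7.400720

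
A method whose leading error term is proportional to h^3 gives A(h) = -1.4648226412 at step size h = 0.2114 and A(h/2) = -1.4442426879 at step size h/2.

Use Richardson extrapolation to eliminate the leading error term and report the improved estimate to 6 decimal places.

Leading term ∝ h^3; use weight 8 = 2^3.
Weighted: (-11.5539415032) − (-1.4648226412) = -10.0891188620
Denominator 8 − 1 = 7.
Extrapolated: (-10.0891188620) / 7 = -1.4413026946
Correction |R − A(h/2)| = 2.940e-03; gap |A(h/2) − A(h)| = 2.058e-02.

-1.441303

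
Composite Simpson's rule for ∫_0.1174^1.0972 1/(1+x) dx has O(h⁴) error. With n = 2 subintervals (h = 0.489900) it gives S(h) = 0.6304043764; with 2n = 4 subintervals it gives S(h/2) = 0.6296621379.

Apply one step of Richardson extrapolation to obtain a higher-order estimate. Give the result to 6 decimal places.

0.629613

The method has order 4: 2^4 = 16.
Weighted: 10.0745942064 − 0.6304043764 = 9.4441898300
Extrapolated: 9.4441898300 / 15 = 0.6296126553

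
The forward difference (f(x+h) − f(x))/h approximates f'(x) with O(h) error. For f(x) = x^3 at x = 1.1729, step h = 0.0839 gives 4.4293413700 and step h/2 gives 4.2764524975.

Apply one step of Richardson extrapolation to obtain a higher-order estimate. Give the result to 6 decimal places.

Order 1 gives 2^r = 2 and 2^r − 1 = 1.
2*4.2764524975 − 4.4293413700 = 4.1235636250
Divide by 2^1 − 1 = 1.
R = 4.1235636250/1 = 4.1235636250

4.123564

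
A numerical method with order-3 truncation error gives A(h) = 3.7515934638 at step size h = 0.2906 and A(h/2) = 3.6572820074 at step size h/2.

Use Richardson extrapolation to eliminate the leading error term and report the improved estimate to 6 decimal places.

3.643809

r = 3, so 2^r = 8.
Numerator 8 × A(h/2) − A(h) = 8 × 3.6572820074 − 3.7515934638 = 25.5066625954
R = 25.5066625954/7 = 3.6438089422
Correction |R − A(h/2)| = 1.347e-02; gap |A(h/2) − A(h)| = 9.431e-02.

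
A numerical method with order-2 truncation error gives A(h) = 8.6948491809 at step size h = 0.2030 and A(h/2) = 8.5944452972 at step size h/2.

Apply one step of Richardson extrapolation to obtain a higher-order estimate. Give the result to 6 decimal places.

8.560977

Leading term ∝ h^2; use weight 4 = 2^2.
Numerator 4×A(h/2) − A(h) = 4×8.5944452972 − 8.6948491809 = 25.6829320079
Denominator 4 − 1 = 3.
25.6829320079 ÷ 3 = 8.5609773360
Correction |R − A(h/2)| = 3.347e-02; gap |A(h/2) − A(h)| = 1.004e-01.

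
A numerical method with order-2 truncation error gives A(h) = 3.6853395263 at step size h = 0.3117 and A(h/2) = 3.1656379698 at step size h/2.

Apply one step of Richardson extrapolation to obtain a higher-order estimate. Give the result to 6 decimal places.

With r = 2 the leading error scales as h^2, so the weight is 2^2 = 4.
4·3.1656379698 = 12.6625518792; 12.6625518792 − 3.6853395263 = 8.9772123529
8.9772123529 ÷ 3 = 2.9924041176
Correction |R − A(h/2)| = 1.732e-01; gap |A(h/2) − A(h)| = 5.197e-01.

2.992404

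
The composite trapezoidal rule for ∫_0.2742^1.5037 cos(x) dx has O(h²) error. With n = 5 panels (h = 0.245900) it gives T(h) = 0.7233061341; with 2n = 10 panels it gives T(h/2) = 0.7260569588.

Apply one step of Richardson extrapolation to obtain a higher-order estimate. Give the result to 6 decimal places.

0.726974

Leading term ∝ h^2; use weight 4 = 2^2.
4·0.7260569588 − 0.7233061341 = 2.1809217011
R = 2.1809217011/3 = 0.7269739004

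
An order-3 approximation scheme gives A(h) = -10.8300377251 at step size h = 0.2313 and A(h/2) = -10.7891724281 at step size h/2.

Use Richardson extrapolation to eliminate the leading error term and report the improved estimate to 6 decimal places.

-10.783335

r = 3: numerator weight 8, denominator 7.
A(h/2) − A(h) = -10.7891724281 − (-10.8300377251) = 0.0408652970
Divide by 2^3 − 1 = 7: 0.0408652970/7 = 0.0058378996
R = A(h/2) + (A(h/2) − A(h))/7 = -10.7891724281 + 0.0058378996 = -10.7833345285
Correction |R − A(h/2)| = 5.838e-03; gap |A(h/2) − A(h)| = 4.087e-02.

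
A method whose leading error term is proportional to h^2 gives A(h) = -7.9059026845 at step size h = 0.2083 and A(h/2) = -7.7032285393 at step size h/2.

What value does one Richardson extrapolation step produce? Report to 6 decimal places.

The method has order 2: 2^2 = 4.
Top: 4(-7.7032285393) − (-7.9059026845) = -22.9070114727
(-22.9070114727) ÷ 3 = -7.6356704909

-7.635670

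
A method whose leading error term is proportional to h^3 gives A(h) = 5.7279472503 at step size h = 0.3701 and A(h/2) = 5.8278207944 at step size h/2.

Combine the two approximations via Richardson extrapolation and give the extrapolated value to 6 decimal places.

The method has order 3: 2^3 = 8.
A(h/2) − A(h) = 5.8278207944 − 5.7279472503 = 0.0998735441
Divide by 2^3 − 1 = 7: 0.0998735441/7 = 0.0142676492
R = 5.8278207944 + 0.0142676492 = 5.8420884436
Gap between inputs: 9.987e-02; correction applied: +0.0142676492.

5.842088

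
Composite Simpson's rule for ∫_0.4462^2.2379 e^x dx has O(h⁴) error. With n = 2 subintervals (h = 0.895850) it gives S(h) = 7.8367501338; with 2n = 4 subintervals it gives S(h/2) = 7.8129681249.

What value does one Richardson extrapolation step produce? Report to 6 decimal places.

Leading term ∝ h^4; use weight 16 = 2^4.
16·7.8129681249 − 7.8367501338 = 117.1707398646
Divide by 2^4 − 1 = 15.
117.1707398646 ÷ 15 = 7.8113826576

7.811383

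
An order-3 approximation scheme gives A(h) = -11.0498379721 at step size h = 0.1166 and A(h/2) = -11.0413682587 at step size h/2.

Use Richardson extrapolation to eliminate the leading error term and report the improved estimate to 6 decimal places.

r = 3: numerator weight 8, denominator 7.
Difference of the inputs: -11.0413682587 − (-11.0498379721) = 0.0084697134
Correction (A(h/2) − A(h))/(8 − 1) = 0.0084697134/7 = 0.0012099591
R = A(h/2) + (A(h/2) − A(h))/7 = -11.0413682587 + 0.0012099591 = -11.0401582996

-11.040158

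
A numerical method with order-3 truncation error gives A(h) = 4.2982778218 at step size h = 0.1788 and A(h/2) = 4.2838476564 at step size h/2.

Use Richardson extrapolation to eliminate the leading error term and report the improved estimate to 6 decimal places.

4.281786

With r = 3 the leading error scales as h^3, so the weight is 2^3 = 8.
8·4.2838476564 = 34.2707812512; subtract 4.2982778218 → 29.9725034294
Denominator 8 − 1 = 7.
Extrapolated: 29.9725034294 / 7 = 4.2817862042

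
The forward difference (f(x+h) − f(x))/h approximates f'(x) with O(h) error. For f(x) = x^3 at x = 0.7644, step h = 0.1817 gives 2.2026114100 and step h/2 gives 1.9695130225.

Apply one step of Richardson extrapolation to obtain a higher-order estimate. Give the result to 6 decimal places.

With r = 1 the leading error scales as h^1, so the weight is 2^1 = 2.
2 × 1.9695130225 − 2.2026114100 = 1.7364146350
(2 × 1.9695130225 − 2.2026114100)/(2 − 1) = 1.7364146350

1.736415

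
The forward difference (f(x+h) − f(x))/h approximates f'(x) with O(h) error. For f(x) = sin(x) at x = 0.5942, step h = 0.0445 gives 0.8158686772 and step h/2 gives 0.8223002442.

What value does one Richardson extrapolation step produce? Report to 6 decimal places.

Error is O(h^1); halving h shrinks it by 2^1 = 2.
2 × 0.8223002442 − 0.8158686772 = 0.8287318112
Denominator 2 − 1 = 1.
Extrapolated: 0.8287318112 / 1 = 0.8287318112
Correction |R − A(h/2)| = 6.432e-03; gap |A(h/2) − A(h)| = 6.432e-03.

0.828732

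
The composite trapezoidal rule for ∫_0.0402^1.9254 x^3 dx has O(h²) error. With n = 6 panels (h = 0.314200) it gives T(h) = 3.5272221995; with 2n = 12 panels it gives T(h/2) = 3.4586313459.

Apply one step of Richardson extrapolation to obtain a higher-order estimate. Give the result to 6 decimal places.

3.435768

r = 2, so 2^r = 4.
4·3.4586313459 = 13.8345253836; subtract 3.5272221995 → 10.3073031841
10.3073031841 ÷ 3 = 3.4357677280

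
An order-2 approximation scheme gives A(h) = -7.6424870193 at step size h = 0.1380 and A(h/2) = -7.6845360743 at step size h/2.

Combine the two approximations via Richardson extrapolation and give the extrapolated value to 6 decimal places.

-7.698552

Method order is 2; weight 2^2 = 4.
Difference of the inputs: -7.6845360743 − (-7.6424870193) = -0.0420490550
Correction (A(h/2) − A(h))/(4 − 1) = (-0.0420490550)/3 = -0.0140163517
R = -7.6845360743 − 0.0140163517 = -7.6985524260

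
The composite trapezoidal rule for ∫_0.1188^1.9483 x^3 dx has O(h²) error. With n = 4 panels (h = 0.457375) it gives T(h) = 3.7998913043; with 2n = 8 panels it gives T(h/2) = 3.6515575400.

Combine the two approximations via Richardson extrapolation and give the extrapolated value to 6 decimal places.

3.602113

The method has order 2: 2^2 = 4.
2^2·A(h/2) = 14.6062301600; minus A(h) gives 10.8063388557.
Divide by 2^2 − 1 = 3.
R = 10.8063388557/3 = 3.6021129519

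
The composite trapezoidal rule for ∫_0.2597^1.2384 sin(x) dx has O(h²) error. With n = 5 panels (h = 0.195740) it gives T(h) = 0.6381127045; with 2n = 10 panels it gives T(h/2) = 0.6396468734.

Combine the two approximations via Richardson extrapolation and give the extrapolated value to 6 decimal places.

r = 2, so 2^r = 4.
4×0.6396468734 = 2.5585874936; 2.5585874936 − 0.6381127045 = 1.9204747891
Denominator 4 − 1 = 3.
R = 1.9204747891/3 = 0.6401582630

0.640158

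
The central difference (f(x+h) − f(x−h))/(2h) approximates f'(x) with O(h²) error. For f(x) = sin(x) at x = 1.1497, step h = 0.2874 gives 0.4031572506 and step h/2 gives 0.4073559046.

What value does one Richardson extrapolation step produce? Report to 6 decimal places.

0.408755

r = 2, so 2^r = 4.
A(h/2) − A(h) = 0.4073559046 − 0.4031572506 = 0.0041986540
Correction (A(h/2) − A(h))/(4 − 1) = 0.0041986540/3 = 0.0013995513
R = A(h/2) + (A(h/2) − A(h))/3 = 0.4073559046 + 0.0013995513 = 0.4087554559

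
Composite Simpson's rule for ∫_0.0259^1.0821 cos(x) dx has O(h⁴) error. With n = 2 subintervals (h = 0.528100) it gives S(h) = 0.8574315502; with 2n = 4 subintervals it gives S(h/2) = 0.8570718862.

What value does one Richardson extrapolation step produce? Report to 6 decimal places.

r = 4: numerator weight 16, denominator 15.
Numerator 16×A(h/2) − A(h) = 16×0.8570718862 − 0.8574315502 = 12.8557186290
Extrapolated: 12.8557186290 / 15 = 0.8570479086
Gap between inputs: 3.597e-04; correction applied: −0.0000239776.

0.857048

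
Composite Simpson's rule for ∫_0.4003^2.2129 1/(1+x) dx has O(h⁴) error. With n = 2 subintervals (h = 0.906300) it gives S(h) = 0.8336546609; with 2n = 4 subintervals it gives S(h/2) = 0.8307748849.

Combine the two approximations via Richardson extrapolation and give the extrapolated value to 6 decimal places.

0.830583

Error is O(h^4); halving h shrinks it by 2^4 = 16.
2^4·A(h/2) = 13.2923981584; minus A(h) gives 12.4587434975.
12.4587434975 ÷ 15 = 0.8305828998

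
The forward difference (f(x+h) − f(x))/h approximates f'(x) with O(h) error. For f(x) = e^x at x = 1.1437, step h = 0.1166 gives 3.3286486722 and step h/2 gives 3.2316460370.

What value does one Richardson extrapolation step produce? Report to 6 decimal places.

3.134643

Method order is 1; weight 2^1 = 2.
2·3.2316460370 = 6.4632920740; 6.4632920740 − 3.3286486722 = 3.1346434018
Extrapolated: 3.1346434018 / 1 = 3.1346434018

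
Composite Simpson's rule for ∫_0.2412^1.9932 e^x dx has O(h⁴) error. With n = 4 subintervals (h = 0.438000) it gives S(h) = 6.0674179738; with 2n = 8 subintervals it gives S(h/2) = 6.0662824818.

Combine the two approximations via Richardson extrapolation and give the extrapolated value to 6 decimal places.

6.066207

With r = 4 the leading error scales as h^4, so the weight is 2^4 = 16.
2^4 × A(h/2) = 97.0605197088; minus A(h) gives 90.9931017350.
90.9931017350 ÷ 15 = 6.0662067823
Correction |R − A(h/2)| = 7.570e-05; gap |A(h/2) − A(h)| = 1.135e-03.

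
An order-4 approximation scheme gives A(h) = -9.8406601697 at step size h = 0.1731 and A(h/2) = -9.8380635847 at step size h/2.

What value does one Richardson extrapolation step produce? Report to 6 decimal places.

-9.837890

Error is O(h^4); halving h shrinks it by 2^4 = 16.
Numerator 16*A(h/2) − A(h) = 16*(-9.8380635847) − (-9.8406601697) = -147.5683571855
R = (-147.5683571855)/15 = -9.8378904790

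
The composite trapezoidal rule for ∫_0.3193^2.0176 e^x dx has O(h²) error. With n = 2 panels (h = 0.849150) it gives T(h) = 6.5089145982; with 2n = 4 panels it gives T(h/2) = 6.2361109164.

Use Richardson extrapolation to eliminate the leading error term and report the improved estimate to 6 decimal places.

Order 2 gives 2^r = 4 and 2^r − 1 = 3.
Top: 4(6.2361109164) − (6.5089145982) = 18.4355290674
R = 18.4355290674/3 = 6.1451763558
Gap between inputs: 2.728e-01; correction applied: −0.0909345606.

6.145176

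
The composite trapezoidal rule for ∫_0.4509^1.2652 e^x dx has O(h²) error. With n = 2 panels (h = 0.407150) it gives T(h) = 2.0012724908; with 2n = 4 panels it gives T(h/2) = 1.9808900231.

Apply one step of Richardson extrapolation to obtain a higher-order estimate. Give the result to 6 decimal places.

1.974096

With r = 2 the leading error scales as h^2, so the weight is 2^2 = 4.
4 × 1.9808900231 − 2.0012724908 = 5.9222876016
Extrapolated: 5.9222876016 / 3 = 1.9740958672
Gap between inputs: 2.038e-02; correction applied: −0.0067941559.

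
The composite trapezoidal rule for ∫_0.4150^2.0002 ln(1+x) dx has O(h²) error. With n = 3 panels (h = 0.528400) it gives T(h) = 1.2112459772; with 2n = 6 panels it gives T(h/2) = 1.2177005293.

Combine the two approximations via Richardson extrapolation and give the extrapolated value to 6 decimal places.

1.219852

With r = 2 the leading error scales as h^2, so the weight is 2^2 = 4.
Numerator 4×A(h/2) − A(h) = 4×1.2177005293 − 1.2112459772 = 3.6595561400
R = 3.6595561400/3 = 1.2198520467
Gap between inputs: 6.455e-03; correction applied: +0.0021515174.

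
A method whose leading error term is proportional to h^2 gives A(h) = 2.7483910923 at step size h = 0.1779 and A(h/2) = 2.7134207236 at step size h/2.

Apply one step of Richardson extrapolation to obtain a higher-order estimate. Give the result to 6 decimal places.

2.701764

r = 2: numerator weight 4, denominator 3.
2^2 × A(h/2) = 10.8536828944; minus A(h) gives 8.1052918021.
(4 × 2.7134207236 − 2.7483910923)/(4 − 1) = 2.7017639340
Gap between inputs: 3.497e-02; correction applied: −0.0116567896.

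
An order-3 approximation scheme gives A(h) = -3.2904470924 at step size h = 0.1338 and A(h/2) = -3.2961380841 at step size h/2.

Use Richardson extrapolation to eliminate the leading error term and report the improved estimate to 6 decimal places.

-3.296951

Order 3 gives 2^r = 8 and 2^r − 1 = 7.
Numerator 8×A(h/2) − A(h) = 8×(-3.2961380841) − (-3.2904470924) = -23.0786575804
(-23.0786575804) ÷ 7 = -3.2969510829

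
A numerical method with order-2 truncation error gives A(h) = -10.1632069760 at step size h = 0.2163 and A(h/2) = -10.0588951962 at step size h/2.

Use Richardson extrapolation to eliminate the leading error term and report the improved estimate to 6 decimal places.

-10.024125

r = 2: numerator weight 4, denominator 3.
Weighted: (-40.2355807848) − (-10.1632069760) = -30.0723738088
Divide by 2^2 − 1 = 3.
R = (-30.0723738088)/3 = -10.0241246029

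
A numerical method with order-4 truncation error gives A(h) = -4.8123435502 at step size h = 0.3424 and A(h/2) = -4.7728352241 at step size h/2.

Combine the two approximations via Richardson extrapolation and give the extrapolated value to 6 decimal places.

-4.770201

With r = 4 the leading error scales as h^4, so the weight is 2^4 = 16.
16*(-4.7728352241) = -76.3653635856; subtract (-4.8123435502) → -71.5530200354
(16*(-4.7728352241) − (-4.8123435502))/(16 − 1) = -4.7702013357
Gap between inputs: 3.951e-02; correction applied: +0.0026338884.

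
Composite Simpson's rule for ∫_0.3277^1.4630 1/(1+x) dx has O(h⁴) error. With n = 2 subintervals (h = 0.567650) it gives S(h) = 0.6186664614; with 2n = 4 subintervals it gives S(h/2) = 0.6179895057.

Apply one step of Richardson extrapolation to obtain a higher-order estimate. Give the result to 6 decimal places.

0.617944

r = 4, so 2^r = 16.
Numerator 16*A(h/2) − A(h) = 16*0.6179895057 − 0.6186664614 = 9.2691656298
9.2691656298 ÷ 15 = 0.6179443753
Shift from A(h/2): −0.0000451304.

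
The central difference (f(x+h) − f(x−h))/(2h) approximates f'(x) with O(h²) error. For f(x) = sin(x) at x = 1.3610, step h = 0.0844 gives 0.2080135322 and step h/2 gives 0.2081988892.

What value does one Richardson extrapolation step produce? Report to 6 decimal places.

0.208261

With r = 2 the leading error scales as h^2, so the weight is 2^2 = 4.
4*0.2081988892 − 0.2080135322 = 0.6247820246
Denominator 4 − 1 = 3.
(4*0.2081988892 − 0.2080135322)/(4 − 1) = 0.2082606749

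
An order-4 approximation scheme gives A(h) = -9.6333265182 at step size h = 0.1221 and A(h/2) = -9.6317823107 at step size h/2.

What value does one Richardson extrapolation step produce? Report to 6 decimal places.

-9.631679

With r = 4 the leading error scales as h^4, so the weight is 2^4 = 16.
Difference of the inputs: -9.6317823107 − (-9.6333265182) = 0.0015442075
Correction (A(h/2) − A(h))/(16 − 1) = 0.0015442075/15 = 0.0001029472
R = -9.6317823107 + 0.0001029472 = -9.6316793635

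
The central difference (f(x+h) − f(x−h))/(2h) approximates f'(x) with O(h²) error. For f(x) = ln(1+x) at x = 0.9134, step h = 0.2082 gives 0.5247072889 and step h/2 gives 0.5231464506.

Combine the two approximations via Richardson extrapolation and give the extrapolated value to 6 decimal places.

The method has order 2: 2^2 = 4.
Weighted: 2.0925858024 − 0.5247072889 = 1.5678785135
Denominator 4 − 1 = 3.
R = 1.5678785135/3 = 0.5226261712
Gap between inputs: 1.561e-03; correction applied: −0.0005202794.

0.522626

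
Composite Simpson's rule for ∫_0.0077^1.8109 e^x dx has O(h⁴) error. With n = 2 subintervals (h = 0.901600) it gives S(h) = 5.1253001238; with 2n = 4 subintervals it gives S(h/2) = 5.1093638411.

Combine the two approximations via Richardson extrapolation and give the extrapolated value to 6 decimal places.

With r = 4 the leading error scales as h^4, so the weight is 2^4 = 16.
Top: 16(5.1093638411) − (5.1253001238) = 76.6245213338
Extrapolated: 76.6245213338 / 15 = 5.1083014223

5.108301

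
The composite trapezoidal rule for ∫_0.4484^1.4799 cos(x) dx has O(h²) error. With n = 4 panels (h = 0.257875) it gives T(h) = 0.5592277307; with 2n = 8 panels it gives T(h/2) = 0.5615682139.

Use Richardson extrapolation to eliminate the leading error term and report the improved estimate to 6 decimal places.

0.562348

Leading term ∝ h^2; use weight 4 = 2^2.
4·0.5615682139 − 0.5592277307 = 1.6870451249
Divide by 2^2 − 1 = 3.
Extrapolated: 1.6870451249 / 3 = 0.5623483750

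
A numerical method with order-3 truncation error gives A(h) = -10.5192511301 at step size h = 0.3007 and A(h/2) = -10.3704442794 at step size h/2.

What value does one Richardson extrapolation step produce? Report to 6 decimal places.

-10.349186

With r = 3 the leading error scales as h^3, so the weight is 2^3 = 8.
8*(-10.3704442794) = -82.9635542352; (-82.9635542352) − (-10.5192511301) = -72.4443031051
Denominator 8 − 1 = 7.
Extrapolated: (-72.4443031051) / 7 = -10.3491861579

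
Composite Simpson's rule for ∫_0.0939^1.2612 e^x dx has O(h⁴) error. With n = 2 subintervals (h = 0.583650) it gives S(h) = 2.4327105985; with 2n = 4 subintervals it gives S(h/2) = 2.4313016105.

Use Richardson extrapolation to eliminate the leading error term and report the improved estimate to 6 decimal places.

2.431208

Method order is 4; weight 2^4 = 16.
16×2.4313016105 − 2.4327105985 = 36.4681151695
(16×2.4313016105 − 2.4327105985)/(16 − 1) = 2.4312076780
Shift from A(h/2): −0.0000939325.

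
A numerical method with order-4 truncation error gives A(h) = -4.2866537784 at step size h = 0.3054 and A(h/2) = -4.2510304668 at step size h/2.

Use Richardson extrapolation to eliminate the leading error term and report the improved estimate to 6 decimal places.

r = 4: numerator weight 16, denominator 15.
Weighted: (-68.0164874688) − (-4.2866537784) = -63.7298336904
Extrapolated: (-63.7298336904) / 15 = -4.2486555794
Correction |R − A(h/2)| = 2.375e-03; gap |A(h/2) − A(h)| = 3.562e-02.

-4.248656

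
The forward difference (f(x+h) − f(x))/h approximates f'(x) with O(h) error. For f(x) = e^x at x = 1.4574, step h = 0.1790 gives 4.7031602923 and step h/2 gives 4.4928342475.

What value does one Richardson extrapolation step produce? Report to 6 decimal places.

Order 1 gives 2^r = 2 and 2^r − 1 = 1.
2^1*A(h/2) = 8.9856684950; minus A(h) gives 4.2825082027.
Denominator 2 − 1 = 1.
(2*4.4928342475 − 4.7031602923)/(2 − 1) = 4.2825082027

4.282508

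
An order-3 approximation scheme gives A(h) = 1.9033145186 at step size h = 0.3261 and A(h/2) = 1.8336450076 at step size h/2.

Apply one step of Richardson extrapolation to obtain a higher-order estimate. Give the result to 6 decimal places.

1.823692

Error is O(h^3); halving h shrinks it by 2^3 = 8.
8×1.8336450076 = 14.6691600608; 14.6691600608 − 1.9033145186 = 12.7658455422
Extrapolated: 12.7658455422 / 7 = 1.8236922203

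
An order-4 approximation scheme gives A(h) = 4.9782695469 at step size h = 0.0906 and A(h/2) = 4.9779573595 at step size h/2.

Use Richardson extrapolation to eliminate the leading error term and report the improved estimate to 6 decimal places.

r = 4, so 2^r = 16.
16*4.9779573595 = 79.6473177520; subtract 4.9782695469 → 74.6690482051
(16*4.9779573595 − 4.9782695469)/(16 − 1) = 4.9779365470
Shift from A(h/2): −0.0000208125.

4.977937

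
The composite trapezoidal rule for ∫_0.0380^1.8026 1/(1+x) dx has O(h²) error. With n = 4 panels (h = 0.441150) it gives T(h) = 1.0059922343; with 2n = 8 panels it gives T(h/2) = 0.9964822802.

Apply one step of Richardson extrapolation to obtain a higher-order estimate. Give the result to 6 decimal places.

Leading term ∝ h^2; use weight 4 = 2^2.
2^2 × A(h/2) = 3.9859291208; minus A(h) gives 2.9799368865.
(4 × 0.9964822802 − 1.0059922343)/(4 − 1) = 0.9933122955

0.993312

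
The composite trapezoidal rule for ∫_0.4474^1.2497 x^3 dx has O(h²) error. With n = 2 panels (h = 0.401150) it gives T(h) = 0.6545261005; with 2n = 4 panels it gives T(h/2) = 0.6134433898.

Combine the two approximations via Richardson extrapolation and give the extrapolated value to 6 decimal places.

Leading term ∝ h^2; use weight 4 = 2^2.
Numerator 4*A(h/2) − A(h) = 4*0.6134433898 − 0.6545261005 = 1.7992474587
Denominator 4 − 1 = 3.
So the Richardson estimate is 0.5997491529.

0.599749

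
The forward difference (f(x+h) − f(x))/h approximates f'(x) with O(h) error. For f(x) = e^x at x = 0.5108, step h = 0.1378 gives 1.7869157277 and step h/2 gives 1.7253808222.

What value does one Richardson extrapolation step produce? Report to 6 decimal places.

Order 1 gives 2^r = 2 and 2^r − 1 = 1.
Weighted: 3.4507616444 − 1.7869157277 = 1.6638459167
R = 1.6638459167/1 = 1.6638459167
Correction |R − A(h/2)| = 6.153e-02; gap |A(h/2) − A(h)| = 6.153e-02.

1.663846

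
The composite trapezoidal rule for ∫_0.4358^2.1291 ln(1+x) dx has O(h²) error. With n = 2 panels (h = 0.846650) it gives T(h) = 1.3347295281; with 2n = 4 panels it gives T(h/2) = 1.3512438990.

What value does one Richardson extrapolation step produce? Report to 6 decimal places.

1.356749

The method has order 2: 2^2 = 4.
A(h/2) − A(h) = 1.3512438990 − 1.3347295281 = 0.0165143709
Divide by 2^2 − 1 = 3: 0.0165143709/3 = 0.0055047903
R = A(h/2) + (A(h/2) − A(h))/3 = 1.3512438990 + 0.0055047903 = 1.3567486893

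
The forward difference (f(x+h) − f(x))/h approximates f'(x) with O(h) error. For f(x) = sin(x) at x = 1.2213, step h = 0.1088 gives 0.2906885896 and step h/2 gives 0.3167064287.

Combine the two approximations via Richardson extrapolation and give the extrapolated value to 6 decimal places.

0.342724

r = 1, so 2^r = 2.
2·0.3167064287 = 0.6334128574; subtract 0.2906885896 → 0.3427242678
Denominator 2 − 1 = 1.
(2·0.3167064287 − 0.2906885896)/(2 − 1) = 0.3427242678
Shift from A(h/2): +0.0260178391.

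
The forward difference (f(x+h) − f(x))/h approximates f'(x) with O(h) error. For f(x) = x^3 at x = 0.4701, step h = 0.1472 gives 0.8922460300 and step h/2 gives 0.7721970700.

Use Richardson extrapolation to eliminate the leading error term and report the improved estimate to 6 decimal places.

Leading term ∝ h^1; use weight 2 = 2^1.
Top: 2(0.7721970700) − (0.8922460300) = 0.6521481100
Denominator 2 − 1 = 1.
(2 × 0.7721970700 − 0.8922460300)/(2 − 1) = 0.6521481100

0.652148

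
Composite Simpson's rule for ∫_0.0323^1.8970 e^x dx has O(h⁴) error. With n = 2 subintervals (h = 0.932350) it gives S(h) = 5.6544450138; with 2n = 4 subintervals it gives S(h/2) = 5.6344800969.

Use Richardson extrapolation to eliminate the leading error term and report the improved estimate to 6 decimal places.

With r = 4 the leading error scales as h^4, so the weight is 2^4 = 16.
Numerator 16 × A(h/2) − A(h) = 16 × 5.6344800969 − 5.6544450138 = 84.4972365366
Divide by 2^4 − 1 = 15.
84.4972365366 ÷ 15 = 5.6331491024

5.633149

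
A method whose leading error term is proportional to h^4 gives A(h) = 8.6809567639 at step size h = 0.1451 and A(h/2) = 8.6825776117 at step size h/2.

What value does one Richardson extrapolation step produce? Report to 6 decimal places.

Method order is 4; weight 2^4 = 16.
Difference of the inputs: 8.6825776117 − 8.6809567639 = 0.0016208478
Divide by 2^4 − 1 = 15: 0.0016208478/15 = 0.0001080565
R = A(h/2) + (A(h/2) − A(h))/15 = 8.6825776117 + 0.0001080565 = 8.6826856682
Shift from A(h/2): +0.0001080565.

8.682686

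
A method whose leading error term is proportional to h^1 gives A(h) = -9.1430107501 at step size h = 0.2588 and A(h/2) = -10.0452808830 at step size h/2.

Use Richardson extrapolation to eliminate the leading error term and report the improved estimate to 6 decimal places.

Error is O(h^1); halving h shrinks it by 2^1 = 2.
2·(-10.0452808830) = -20.0905617660; (-20.0905617660) − (-9.1430107501) = -10.9475510159
R = (-10.9475510159)/1 = -10.9475510159

-10.947551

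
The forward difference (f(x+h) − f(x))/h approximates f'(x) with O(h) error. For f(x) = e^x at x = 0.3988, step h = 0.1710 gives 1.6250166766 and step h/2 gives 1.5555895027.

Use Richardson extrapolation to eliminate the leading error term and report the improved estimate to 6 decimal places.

Method order is 1; weight 2^1 = 2.
Top: 2(1.5555895027) − (1.6250166766) = 1.4861623288
Denominator 2 − 1 = 1.
1.4861623288 ÷ 1 = 1.4861623288
Correction |R − A(h/2)| = 6.943e-02; gap |A(h/2) − A(h)| = 6.943e-02.

1.486162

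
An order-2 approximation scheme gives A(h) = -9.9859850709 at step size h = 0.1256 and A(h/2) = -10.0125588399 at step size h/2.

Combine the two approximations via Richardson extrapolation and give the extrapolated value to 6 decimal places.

-10.021417

Method order is 2; weight 2^2 = 4.
Weighted: (-40.0502353596) − (-9.9859850709) = -30.0642502887
(4 × (-10.0125588399) − (-9.9859850709))/(4 − 1) = -10.0214167629
Gap between inputs: 2.657e-02; correction applied: −0.0088579230.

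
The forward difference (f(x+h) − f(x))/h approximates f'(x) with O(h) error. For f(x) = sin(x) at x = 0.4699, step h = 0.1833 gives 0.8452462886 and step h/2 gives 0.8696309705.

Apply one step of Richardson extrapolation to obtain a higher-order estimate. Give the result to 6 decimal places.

0.894016

With r = 1 the leading error scales as h^1, so the weight is 2^1 = 2.
Weighted: 1.7392619410 − 0.8452462886 = 0.8940156524
Divide by 2^1 − 1 = 1.
So the Richardson estimate is 0.8940156524.
Gap between inputs: 2.438e-02; correction applied: +0.0243846819.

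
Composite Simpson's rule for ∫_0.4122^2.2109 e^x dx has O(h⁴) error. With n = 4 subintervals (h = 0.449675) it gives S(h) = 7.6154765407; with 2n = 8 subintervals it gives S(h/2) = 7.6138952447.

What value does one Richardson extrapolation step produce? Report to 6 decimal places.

7.613790

Method order is 4; weight 2^4 = 16.
Top: 16(7.6138952447) − (7.6154765407) = 114.2068473745
Divide by 2^4 − 1 = 15.
Result: 7.6137898250
Gap between inputs: 1.581e-03; correction applied: −0.0001054197.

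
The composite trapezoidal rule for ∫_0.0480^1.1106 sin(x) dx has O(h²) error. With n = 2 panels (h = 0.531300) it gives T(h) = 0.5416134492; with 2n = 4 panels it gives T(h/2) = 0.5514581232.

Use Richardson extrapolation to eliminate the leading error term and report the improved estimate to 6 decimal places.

0.554740

r = 2: numerator weight 4, denominator 3.
Top: 4(0.5514581232) − (0.5416134492) = 1.6642190436
R = 1.6642190436/3 = 0.5547396812
Shift from A(h/2): +0.0032815580.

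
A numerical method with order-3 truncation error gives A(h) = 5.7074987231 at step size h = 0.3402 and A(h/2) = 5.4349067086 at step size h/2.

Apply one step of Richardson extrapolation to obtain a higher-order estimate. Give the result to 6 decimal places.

The method has order 3: 2^3 = 8.
Numerator 8·A(h/2) − A(h) = 8·5.4349067086 − 5.7074987231 = 37.7717549457
Divide by 2^3 − 1 = 7.
Extrapolated: 37.7717549457 / 7 = 5.3959649922

5.395965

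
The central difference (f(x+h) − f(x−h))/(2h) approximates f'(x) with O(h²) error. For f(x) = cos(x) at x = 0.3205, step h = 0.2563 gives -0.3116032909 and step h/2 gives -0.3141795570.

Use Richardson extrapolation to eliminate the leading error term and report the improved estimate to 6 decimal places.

-0.315038

The method has order 2: 2^2 = 4.
Numerator 4 × A(h/2) − A(h) = 4 × (-0.3141795570) − (-0.3116032909) = -0.9451149371
R = (-0.9451149371)/3 = -0.3150383124
Correction |R − A(h/2)| = 8.588e-04; gap |A(h/2) − A(h)| = 2.576e-03.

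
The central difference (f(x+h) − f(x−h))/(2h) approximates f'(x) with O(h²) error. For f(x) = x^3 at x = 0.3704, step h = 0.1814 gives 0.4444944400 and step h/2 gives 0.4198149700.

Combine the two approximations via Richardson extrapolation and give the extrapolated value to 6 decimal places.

0.411588

Order 2 gives 2^r = 4 and 2^r − 1 = 3.
2^2×A(h/2) = 1.6792598800; minus A(h) gives 1.2347654400.
Denominator 4 − 1 = 3.
Extrapolated: 1.2347654400 / 3 = 0.4115884800
Gap between inputs: 2.468e-02; correction applied: −0.0082264900.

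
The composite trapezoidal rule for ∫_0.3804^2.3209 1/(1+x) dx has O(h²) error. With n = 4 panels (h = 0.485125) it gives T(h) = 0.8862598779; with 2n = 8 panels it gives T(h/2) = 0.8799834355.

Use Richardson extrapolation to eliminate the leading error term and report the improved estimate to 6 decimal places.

0.877891

With r = 2 the leading error scales as h^2, so the weight is 2^2 = 4.
Top: 4(0.8799834355) − (0.8862598779) = 2.6336738641
Divide by 2^2 − 1 = 3.
Result: 0.8778912880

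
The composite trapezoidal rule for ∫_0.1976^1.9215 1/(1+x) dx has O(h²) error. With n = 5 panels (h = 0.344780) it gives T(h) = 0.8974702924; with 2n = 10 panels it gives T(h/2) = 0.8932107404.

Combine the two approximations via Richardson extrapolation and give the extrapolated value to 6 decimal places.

With r = 2 the leading error scales as h^2, so the weight is 2^2 = 4.
Top: 4(0.8932107404) − (0.8974702924) = 2.6753726692
R = 2.6753726692/3 = 0.8917908897
Correction |R − A(h/2)| = 1.420e-03; gap |A(h/2) − A(h)| = 4.260e-03.

0.891791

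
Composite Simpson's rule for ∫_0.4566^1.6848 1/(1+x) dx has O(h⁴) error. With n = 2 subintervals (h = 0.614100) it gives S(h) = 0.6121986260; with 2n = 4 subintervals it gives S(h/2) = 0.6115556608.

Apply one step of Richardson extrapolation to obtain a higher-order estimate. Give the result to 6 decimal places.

0.611513

The method has order 4: 2^4 = 16.
16 × 0.6115556608 = 9.7848905728; 9.7848905728 − 0.6121986260 = 9.1726919468
9.1726919468 ÷ 15 = 0.6115127965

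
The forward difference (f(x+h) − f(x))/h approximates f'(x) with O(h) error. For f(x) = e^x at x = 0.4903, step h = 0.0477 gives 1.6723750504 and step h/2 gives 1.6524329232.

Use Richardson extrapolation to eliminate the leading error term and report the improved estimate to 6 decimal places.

1.632491

The method has order 1: 2^1 = 2.
Weighted: 3.3048658464 − 1.6723750504 = 1.6324907960
R = 1.6324907960/1 = 1.6324907960
Shift from A(h/2): −0.0199421272.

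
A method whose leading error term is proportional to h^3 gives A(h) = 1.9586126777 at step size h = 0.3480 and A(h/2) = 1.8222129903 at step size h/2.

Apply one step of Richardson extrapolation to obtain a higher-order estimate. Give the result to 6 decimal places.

r = 3: numerator weight 8, denominator 7.
Numerator 8*A(h/2) − A(h) = 8*1.8222129903 − 1.9586126777 = 12.6190912447
Denominator 8 − 1 = 7.
R = 12.6190912447/7 = 1.8027273207
Shift from A(h/2): −0.0194856696.

1.802727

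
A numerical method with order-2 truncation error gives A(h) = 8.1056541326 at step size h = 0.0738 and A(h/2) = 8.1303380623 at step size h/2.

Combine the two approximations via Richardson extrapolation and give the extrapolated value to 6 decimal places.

The method has order 2: 2^2 = 4.
Numerator 4·A(h/2) − A(h) = 4·8.1303380623 − 8.1056541326 = 24.4156981166
Denominator 4 − 1 = 3.
Result: 8.1385660389
Correction |R − A(h/2)| = 8.228e-03; gap |A(h/2) − A(h)| = 2.468e-02.

8.138566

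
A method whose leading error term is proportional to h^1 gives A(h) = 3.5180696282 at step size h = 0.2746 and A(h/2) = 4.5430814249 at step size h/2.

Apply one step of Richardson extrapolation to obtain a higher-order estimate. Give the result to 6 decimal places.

5.568093

r = 1, so 2^r = 2.
2·4.5430814249 = 9.0861628498; subtract 3.5180696282 → 5.5680932216
Divide by 2^1 − 1 = 1.
Extrapolated: 5.5680932216 / 1 = 5.5680932216
Shift from A(h/2): +1.0250117967.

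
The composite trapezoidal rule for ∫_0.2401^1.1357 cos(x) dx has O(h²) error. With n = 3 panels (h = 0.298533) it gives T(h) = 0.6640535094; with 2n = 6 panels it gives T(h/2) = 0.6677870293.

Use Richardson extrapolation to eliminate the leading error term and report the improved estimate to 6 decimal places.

0.669032

Leading term ∝ h^2; use weight 4 = 2^2.
A(h/2) − A(h) = 0.6677870293 − 0.6640535094 = 0.0037335199
Correction (A(h/2) − A(h))/(4 − 1) = 0.0037335199/3 = 0.0012445066
R = A(h/2) + (A(h/2) − A(h))/3 = 0.6677870293 + 0.0012445066 = 0.6690315359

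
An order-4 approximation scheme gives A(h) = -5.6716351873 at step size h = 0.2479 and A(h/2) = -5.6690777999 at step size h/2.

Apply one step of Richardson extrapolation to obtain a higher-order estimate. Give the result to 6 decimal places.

-5.668907

The method has order 4: 2^4 = 16.
A(h/2) − A(h) = -5.6690777999 − (-5.6716351873) = 0.0025573874
Correction (A(h/2) − A(h))/(16 − 1) = 0.0025573874/15 = 0.0001704925
R = A(h/2) + (A(h/2) − A(h))/15 = -5.6690777999 + 0.0001704925 = -5.6689073074
Shift from A(h/2): +0.0001704925.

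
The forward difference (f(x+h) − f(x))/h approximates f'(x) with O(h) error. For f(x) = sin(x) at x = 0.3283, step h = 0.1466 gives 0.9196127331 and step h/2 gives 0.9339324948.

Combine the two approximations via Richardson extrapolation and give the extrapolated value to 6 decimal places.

Order 1 gives 2^r = 2 and 2^r − 1 = 1.
2·0.9339324948 = 1.8678649896; subtract 0.9196127331 → 0.9482522565
0.9482522565 ÷ 1 = 0.9482522565
Shift from A(h/2): +0.0143197617.

0.948252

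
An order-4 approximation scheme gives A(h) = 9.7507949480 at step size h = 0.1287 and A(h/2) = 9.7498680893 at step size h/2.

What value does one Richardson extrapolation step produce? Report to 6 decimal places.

9.749806

Order 4 gives 2^r = 16 and 2^r − 1 = 15.
Top: 16(9.7498680893) − (9.7507949480) = 146.2470944808
146.2470944808 ÷ 15 = 9.7498062987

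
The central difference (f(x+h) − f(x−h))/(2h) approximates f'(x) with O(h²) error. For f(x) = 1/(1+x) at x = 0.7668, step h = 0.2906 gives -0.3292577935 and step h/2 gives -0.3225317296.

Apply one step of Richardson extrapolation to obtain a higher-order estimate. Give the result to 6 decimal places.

-0.320290

Method order is 2; weight 2^2 = 4.
4 × (-0.3225317296) = -1.2901269184; (-1.2901269184) − (-0.3292577935) = -0.9608691249
Divide by 2^2 − 1 = 3.
(-0.9608691249) ÷ 3 = -0.3202897083
Shift from A(h/2): +0.0022420213.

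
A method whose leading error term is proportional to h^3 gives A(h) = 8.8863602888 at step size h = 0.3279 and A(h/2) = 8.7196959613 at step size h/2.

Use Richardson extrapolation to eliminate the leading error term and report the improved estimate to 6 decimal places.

Method order is 3; weight 2^3 = 8.
Top: 8(8.7196959613) − (8.8863602888) = 60.8712074016
R = 60.8712074016/7 = 8.6958867717
Shift from A(h/2): −0.0238091896.

8.695887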